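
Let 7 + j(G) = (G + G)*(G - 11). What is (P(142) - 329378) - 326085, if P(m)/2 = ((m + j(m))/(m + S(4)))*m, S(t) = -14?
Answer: -18323747/32 ≈ -5.7262e+5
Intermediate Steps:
j(G) = -7 + 2*G*(-11 + G) (j(G) = -7 + (G + G)*(G - 11) = -7 + (2*G)*(-11 + G) = -7 + 2*G*(-11 + G))
P(m) = 2*m*(-7 - 21*m + 2*m²)/(-14 + m) (P(m) = 2*(((m + (-7 - 22*m + 2*m²))/(m - 14))*m) = 2*(((-7 - 21*m + 2*m²)/(-14 + m))*m) = 2*(m*(-7 - 21*m + 2*m²)/(-14 + m)) = 2*m*(-7 - 21*m + 2*m²)/(-14 + m))
(P(142) - 329378) - 326085 = (2*142*(-7 - 21*142 + 2*142²)/(-14 + 142) - 329378) - 326085 = (2*142*(-7 - 2982 + 2*20164)/128 - 329378) - 326085 = (2*142*(1/128)*(-7 - 2982 + 40328) - 329378) - 326085 = (2*142*(1/128)*37339 - 329378) - 326085 = (2651069/32 - 329378) - 326085 = -7889027/32 - 326085 = -18323747/32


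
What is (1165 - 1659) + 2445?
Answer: 1951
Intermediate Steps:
(1165 - 1659) + 2445 = -494 + 2445 = 1951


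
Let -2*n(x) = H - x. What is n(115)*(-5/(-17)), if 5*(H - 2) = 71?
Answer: 247/17 ≈ 14.529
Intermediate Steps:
H = 81/5 (H = 2 + (1/5)*71 = 2 + 71/5 = 81/5 ≈ 16.200)
n(x) = -81/10 + x/2 (n(x) = -(81/5 - x)/2 = -81/10 + x/2)
n(115)*(-5/(-17)) = (-81/10 + (1/2)*115)*(-5/(-17)) = (-81/10 + 115/2)*(-5*(-1/17)) = (247/5)*(5/17) = 247/17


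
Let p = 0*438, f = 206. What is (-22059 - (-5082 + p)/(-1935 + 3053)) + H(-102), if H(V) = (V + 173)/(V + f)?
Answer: -98624467/4472 ≈ -22054.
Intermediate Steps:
p = 0
H(V) = (173 + V)/(206 + V) (H(V) = (V + 173)/(V + 206) = (173 + V)/(206 + V))
(-22059 - (-5082 + p)/(-1935 + 3053)) + H(-102) = (-22059 - (-5082 + 0)/(-1935 + 3053)) + (173 - 102)/(206 - 102) = (-22059 - (-5082)/1118) + 71/104 = (-22059 - (-5082)/1118) + (1/104)*71 = (-22059 - 1*(-2541/559)) + 71/104 = (-22059 + 2541/559) + 71/104 = -12328440/559 + 71/104 = -98624467/4472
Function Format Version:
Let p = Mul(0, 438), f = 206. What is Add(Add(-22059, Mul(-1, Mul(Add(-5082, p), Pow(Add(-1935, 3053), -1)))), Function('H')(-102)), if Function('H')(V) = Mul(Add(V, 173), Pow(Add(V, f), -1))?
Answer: Rational(-98624467, 4472) ≈ -22054.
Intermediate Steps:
p = 0
Function('H')(V) = Mul(Pow(Add(206, V), -1), Add(173, V)) (Function('H')(V) = Mul(Add(V, 173), Pow(Add(V, 206), -1)) = Mul(Add(173, V), Pow(Add(206, V), -1)) = Mul(Pow(Add(206, V), -1), Add(173, V)))
Add(Add(-22059, Mul(-1, Mul(Add(-5082, p), Pow(Add(-1935, 3053), -1)))), Function('H')(-102)) = Add(Add(-22059, Mul(-1, Mul(Add(-5082, 0), Pow(Add(-1935, 3053), -1)))), Mul(Pow(Add(206, -102), -1), Add(173, -102))) = Add(Add(-22059, Mul(-1, Mul(-5082, Pow(1118, -1)))), Mul(Pow(104, -1), 71)) = Add(Add(-22059, Mul(-1, Mul(-5082, Rational(1, 1118)))), Mul(Rational(1, 104), 71)) = Add(Add(-22059, Mul(-1, Rational(-2541, 559))), Rational(71, 104)) = Add(Add(-22059, Rational(2541, 559)), Rational(71, 104)) = Add(Rational(-12328440, 559), Rational(71, 104)) = Rational(-98624467, 4472)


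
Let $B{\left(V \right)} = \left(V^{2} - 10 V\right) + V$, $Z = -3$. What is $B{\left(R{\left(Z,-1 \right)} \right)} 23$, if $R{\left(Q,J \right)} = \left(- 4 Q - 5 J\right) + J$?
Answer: $2576$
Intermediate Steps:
$R{\left(Q,J \right)} = - 4 J - 4 Q$ ($R{\left(Q,J \right)} = \left(- 5 J - 4 Q\right) + J = - 4 J - 4 Q$)
$B{\left(V \right)} = V^{2} - 9 V$
$B{\left(R{\left(Z,-1 \right)} \right)} 23 = \left(\left(-4\right) \left(-1\right) - -12\right) \left(-9 - -16\right) 23 = \left(4 + 12\right) \left(-9 + \left(4 + 12\right)\right) 23 = 16 \left(-9 + 16\right) 23 = 16 \cdot 7 \cdot 23 = 112 \cdot 23 = 2576$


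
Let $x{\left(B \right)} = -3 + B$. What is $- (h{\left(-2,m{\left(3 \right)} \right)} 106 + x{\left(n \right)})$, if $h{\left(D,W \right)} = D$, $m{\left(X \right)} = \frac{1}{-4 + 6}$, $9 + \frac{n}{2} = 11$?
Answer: $211$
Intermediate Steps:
$n = 4$ ($n = -18 + 2 \cdot 11 = -18 + 22 = 4$)
$m{\left(X \right)} = \frac{1}{2}$
$- (h{\left(-2,m{\left(3 \right)} \right)} 106 + x{\left(n \right)}) = - (\left(-2\right) 106 + \left(-3 + 4\right)) = - (-212 + 1) = \left(-1\right) \left(-211\right) = 211$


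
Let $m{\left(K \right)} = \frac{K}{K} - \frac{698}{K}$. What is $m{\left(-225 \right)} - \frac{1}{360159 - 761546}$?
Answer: $\frac{370480426}{90312075} \approx 4.1022$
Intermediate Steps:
$m{\left(K \right)} = 1 - \frac{698}{K}$
$m{\left(-225 \right)} - \frac{1}{360159 - 761546} = \frac{-698 - 225}{-225} - \frac{1}{360159 - 761546} = \left(- \frac{1}{225}\right) \left(-923\right) - \frac{1}{360159 - 761546} = \frac{923}{225} - \frac{1}{-401387} = \frac{923}{225} - - \frac{1}{401387} = \frac{923}{225} + \frac{1}{401387} = \frac{370480426}{90312075}$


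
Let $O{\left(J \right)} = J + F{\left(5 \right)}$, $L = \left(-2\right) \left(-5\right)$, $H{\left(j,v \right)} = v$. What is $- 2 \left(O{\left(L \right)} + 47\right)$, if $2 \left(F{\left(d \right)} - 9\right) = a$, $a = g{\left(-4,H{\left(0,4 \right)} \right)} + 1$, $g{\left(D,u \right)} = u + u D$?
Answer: $-121$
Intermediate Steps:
$g{\left(D,u \right)} = u + D u$
$L = 10$
$a = -11$ ($a = 4 \left(1 - 4\right) + 1 = 4 \left(-3\right) + 1 = -12 + 1 = -11$)
$F{\left(d \right)} = \frac{7}{2}$ ($F{\left(d \right)} = 9 + \frac{1}{2} \left(-11\right) = 9 - \frac{11}{2} = \frac{7}{2}$)
$O{\left(J \right)} = \frac{7}{2} + J$ ($O{\left(J \right)} = J + \frac{7}{2} = \frac{7}{2} + J$)
$- 2 \left(O{\left(L \right)} + 47\right) = - 2 \left(\left(\frac{7}{2} + 10\right) + 47\right) = - 2 \left(\frac{27}{2} + 47\right) = \left(-2\right) \frac{121}{2} = -121$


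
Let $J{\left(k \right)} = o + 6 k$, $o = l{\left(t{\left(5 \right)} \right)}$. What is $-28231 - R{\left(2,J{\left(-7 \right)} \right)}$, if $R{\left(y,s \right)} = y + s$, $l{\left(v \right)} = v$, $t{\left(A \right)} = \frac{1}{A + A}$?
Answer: $- \frac{281911}{10} \approx -28191.0$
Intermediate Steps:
$t{\left(A \right)} = \frac{1}{2 A}$
$o = \frac{1}{10}$ ($o = \frac{1}{2 \cdot 5} = \frac{1}{2} \cdot \frac{1}{5} = \frac{1}{10} \approx 0.1$)
$J{\left(k \right)} = \frac{1}{10} + 6 k$
$R{\left(y,s \right)} = s + y$
$-28231 - R{\left(2,J{\left(-7 \right)} \right)} = -28231 - \left(\left(\frac{1}{10} + 6 \left(-7\right)\right) + 2\right) = -28231 - \left(\left(\frac{1}{10} - 42\right) + 2\right) = -28231 - \left(- \frac{419}{10} + 2\right) = -28231 - - \frac{399}{10} = -28231 + \frac{399}{10} = - \frac{281911}{10}$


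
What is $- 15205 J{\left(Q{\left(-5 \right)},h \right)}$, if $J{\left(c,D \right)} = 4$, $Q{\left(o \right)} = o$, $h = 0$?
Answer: $-60820$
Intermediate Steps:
$- 15205 J{\left(Q{\left(-5 \right)},h \right)} = \left(-15205\right) 4 = -60820$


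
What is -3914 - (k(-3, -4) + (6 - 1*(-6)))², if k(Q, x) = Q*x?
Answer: -4490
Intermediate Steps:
-3914 - (k(-3, -4) + (6 - 1*(-6)))² = -3914 - (-3*(-4) + (6 - 1*(-6)))² = -3914 - (12 + (6 + 6))² = -3914 - (12 + 12)² = -3914 - 1*24² = -3914 - 1*576 = -3914 - 576 = -4490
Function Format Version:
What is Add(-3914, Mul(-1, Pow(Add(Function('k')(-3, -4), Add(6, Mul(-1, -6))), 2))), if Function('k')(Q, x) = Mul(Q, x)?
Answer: -4490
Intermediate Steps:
Add(-3914, Mul(-1, Pow(Add(Function('k')(-3, -4), Add(6, Mul(-1, -6))), 2))) = Add(-3914, Mul(-1, Pow(Add(Mul(-3, -4), Add(6, Mul(-1, -6))), 2))) = Add(-3914, Mul(-1, Pow(Add(12, Add(6, 6)), 2))) = Add(-3914, Mul(-1, Pow(Add(12, 12), 2))) = Add(-3914, Mul(-1, Pow(24, 2))) = Add(-3914, Mul(-1, 576)) = Add(-3914, -576) = -4490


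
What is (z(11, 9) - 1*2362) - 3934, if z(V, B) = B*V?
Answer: -6197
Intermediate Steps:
(z(11, 9) - 1*2362) - 3934 = (9*11 - 1*2362) - 3934 = (99 - 2362) - 3934 = -2263 - 3934 = -6197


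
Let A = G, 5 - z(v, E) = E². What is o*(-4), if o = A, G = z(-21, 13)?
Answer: 656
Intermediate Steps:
z(v, E) = 5 - E²
G = -164 (G = 5 - 1*13² = 5 - 1*169 = 5 - 169 = -164)
A = -164
o = -164
o*(-4) = -164*(-4) = 656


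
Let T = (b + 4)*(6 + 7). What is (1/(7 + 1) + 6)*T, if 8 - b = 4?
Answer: 637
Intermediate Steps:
b = 4 (b = 8 - 1*4 = 8 - 4 = 4)
T = 104 (T = (4 + 4)*(6 + 7) = 8*13 = 104)
(1/(7 + 1) + 6)*T = (1/(7 + 1) + 6)*104 = (1/8 + 6)*104 = (⅛ + 6)*104 = (49/8)*104 = 637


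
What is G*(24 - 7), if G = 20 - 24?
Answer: -68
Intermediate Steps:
G = -4
G*(24 - 7) = -4*(24 - 7) = -4*17 = -68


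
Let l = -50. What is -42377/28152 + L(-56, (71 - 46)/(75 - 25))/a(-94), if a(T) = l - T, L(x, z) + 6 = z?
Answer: -5737/3519 ≈ -1.6303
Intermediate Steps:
L(x, z) = -6 + z
a(T) = -50 - T
-42377/28152 + L(-56, (71 - 46)/(75 - 25))/a(-94) = -42377/28152 + (-6 + (71 - 46)/(75 - 25))/(-50 - 1*(-94)) = -42377*1/28152 + (-6 + 25/50)/(-50 + 94) = -42377/28152 + (-6 + 25*(1/50))/44 = -42377/28152 + (-6 + ½)*(1/44) = -42377/28152 - 11/2*1/44 = -42377/28152 - ⅛ = -5737/3519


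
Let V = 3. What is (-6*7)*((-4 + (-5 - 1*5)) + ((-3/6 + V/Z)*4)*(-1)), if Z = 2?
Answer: 756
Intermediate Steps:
(-6*7)*((-4 + (-5 - 1*5)) + ((-3/6 + V/Z)*4)*(-1)) = (-6*7)*((-4 + (-5 - 1*5)) + ((-3/6 + 3/2)*4)*(-1)) = -42*((-4 + (-5 - 5)) + ((-3*⅙ + 3*(½))*4)*(-1)) = -42*((-4 - 10) + ((-½ + 3/2)*4)*(-1)) = -42*(-14 + (1*4)*(-1)) = -42*(-14 + 4*(-1)) = -42*(-14 - 4) = -42*(-18) = 756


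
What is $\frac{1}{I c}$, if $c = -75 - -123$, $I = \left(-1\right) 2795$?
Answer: $- \frac{1}{134160} \approx -7.4538 \cdot 10^{-6}$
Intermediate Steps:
$I = -2795$
$c = 48$ ($c = -75 + 123 = 48$)
$\frac{1}{I c} = \frac{1}{\left(-2795\right) 48} = \frac{1}{-134160} = - \frac{1}{134160}$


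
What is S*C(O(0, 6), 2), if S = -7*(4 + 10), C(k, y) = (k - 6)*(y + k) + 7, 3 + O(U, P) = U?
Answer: -1568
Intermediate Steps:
O(U, P) = -3 + U
C(k, y) = 7 + (-6 + k)*(k + y) (C(k, y) = (-6 + k)*(k + y) + 7 = 7 + (-6 + k)*(k + y))
S = -98 (S = -7*14 = -98)
S*C(O(0, 6), 2) = -98*(7 + (-3 + 0)² - 6*(-3 + 0) - 6*2 + (-3 + 0)*2) = -98*(7 + (-3)² - 6*(-3) - 12 - 3*2) = -98*(7 + 9 + 18 - 12 - 6) = -98*16 = -1568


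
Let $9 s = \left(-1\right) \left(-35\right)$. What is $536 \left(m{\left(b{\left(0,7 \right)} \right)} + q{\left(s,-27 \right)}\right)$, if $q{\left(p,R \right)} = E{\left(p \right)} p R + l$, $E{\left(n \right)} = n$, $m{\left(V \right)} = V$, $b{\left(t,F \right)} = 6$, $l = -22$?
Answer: $- \frac{682328}{3} \approx -2.2744 \cdot 10^{5}$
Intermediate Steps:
$s = \frac{35}{9}$ ($s = \frac{\left(-1\right) \left(-35\right)}{9} = \frac{1}{9} \cdot 35 = \frac{35}{9} \approx 3.8889$)
$q{\left(p,R \right)} = -22 + R p^{2}$ ($q{\left(p,R \right)} = p p R - 22 = p^{2} R - 22 = R p^{2} - 22 = -22 + R p^{2}$)
$536 \left(m{\left(b{\left(0,7 \right)} \right)} + q{\left(s,-27 \right)}\right) = 536 \left(6 - \left(22 + 27 \left(\frac{35}{9}\right)^{2}\right)\right) = 536 \left(6 - \frac{1291}{3}\right) = 536 \left(- \frac{1273}{3}\right) = - \frac{682328}{3}$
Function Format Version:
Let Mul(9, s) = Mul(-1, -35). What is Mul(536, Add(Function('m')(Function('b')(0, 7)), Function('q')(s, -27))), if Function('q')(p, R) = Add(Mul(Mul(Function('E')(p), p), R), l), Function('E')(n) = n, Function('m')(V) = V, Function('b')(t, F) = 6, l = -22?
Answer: Rational(-682328, 3) ≈ -2.2744e+5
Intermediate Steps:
s = Rational(35, 9) (s = Mul(Rational(1, 9), Mul(-1, -35)) = Mul(Rational(1, 9), 35) = Rational(35, 9) ≈ 3.8889)
Function('q')(p, R) = Add(-22, Mul(R, Pow(p, 2))) (Function('q')(p, R) = Add(Mul(Mul(p, p), R), -22) = Add(Mul(Pow(p, 2), R), -22) = Add(Mul(R, Pow(p, 2)), -22) = Add(-22, Mul(R, Pow(p, 2))))
Mul(536, Add(Function('m')(Function('b')(0, 7)), Function('q')(s, -27))) = Mul(536, Add(6, Add(-22, Mul(-27, Pow(Rational(35, 9), 2))))) = Mul(536, Add(6, Add(-22, Mul(-27, Rational(1225, 81))))) = Mul(536, Add(6, Add(-22, Rational(-1225, 3)))) = Mul(536, Add(6, Rational(-1291, 3))) = Mul(536, Rational(-1273, 3)) = Rational(-682328, 3)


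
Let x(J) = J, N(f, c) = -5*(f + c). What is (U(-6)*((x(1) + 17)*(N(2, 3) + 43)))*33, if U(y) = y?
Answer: -64152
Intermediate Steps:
N(f, c) = -5*c - 5*f (N(f, c) = -5*(c + f) = -5*c - 5*f)
(U(-6)*((x(1) + 17)*(N(2, 3) + 43)))*33 = -6*(1 + 17)*((-5*3 - 5*2) + 43)*33 = -108*((-15 - 10) + 43)*33 = -108*(-25 + 43)*33 = -108*18*33 = -6*324*33 = -1944*33 = -64152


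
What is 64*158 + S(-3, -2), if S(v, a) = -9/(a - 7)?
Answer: 10113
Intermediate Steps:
S(v, a) = -9/(-7 + a)
64*158 + S(-3, -2) = 64*158 - 9/(-7 - 2) = 10112 - 9/(-9) = 10112 - 9*(-⅑) = 10112 + 1 = 10113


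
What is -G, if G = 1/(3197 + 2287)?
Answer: -1/5484 ≈ -0.00018235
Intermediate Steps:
G = 1/5484 ≈ 0.00018235
-G = -1*1/5484 = -1/5484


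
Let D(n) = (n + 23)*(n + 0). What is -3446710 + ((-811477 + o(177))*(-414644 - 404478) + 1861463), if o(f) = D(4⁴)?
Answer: 606192108219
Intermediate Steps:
D(n) = n*(23 + n) (D(n) = (23 + n)*n = n*(23 + n))
o(f) = 71424 (o(f) = 4⁴*(23 + 4⁴) = 256*(23 + 256) = 256*279 = 71424)
-3446710 + ((-811477 + o(177))*(-414644 - 404478) + 1861463) = -3446710 + ((-811477 + 71424)*(-414644 - 404478) + 1861463) = -3446710 + (-740053*(-819122) + 1861463) = -3446710 + (606193693466 + 1861463) = -3446710 + 606195554929 = 606192108219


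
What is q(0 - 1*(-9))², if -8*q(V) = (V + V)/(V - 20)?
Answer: 81/1936 ≈ 0.041839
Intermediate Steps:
q(V) = -V/(4*(-20 + V)) (q(V) = -(V + V)/(8*(V - 20)) = -2*V/(8*(-20 + V)) = -V/(4*(-20 + V)))
q(0 - 1*(-9))² = (-(0 - 1*(-9))/(-80 + 4*(0 - 1*(-9))))² = (-(0 + 9)/(-80 + 4*(0 + 9)))² = (-1*9/(-80 + 4*9))² = (-1*9/(-80 + 36))² = (-1*9/(-44))² = (-1*9*(-1/44))² = (9/44)² = 81/1936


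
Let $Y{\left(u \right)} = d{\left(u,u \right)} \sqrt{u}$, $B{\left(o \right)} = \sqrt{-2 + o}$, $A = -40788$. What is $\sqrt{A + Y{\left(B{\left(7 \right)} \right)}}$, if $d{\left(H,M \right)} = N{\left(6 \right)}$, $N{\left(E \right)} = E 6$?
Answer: $6 \sqrt{-1133 + \sqrt[4]{5}} \approx 201.83 i$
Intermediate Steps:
$N{\left(E \right)} = 6 E$
$d{\left(H,M \right)} = 36$ ($d{\left(H,M \right)} = 6 \cdot 6 = 36$)
$Y{\left(u \right)} = 36 \sqrt{u}$
$\sqrt{A + Y{\left(B{\left(7 \right)} \right)}} = \sqrt{-40788 + 36 \sqrt{\sqrt{-2 + 7}}} = \sqrt{-40788 + 36 \sqrt{\sqrt{5}}} = \sqrt{-40788 + 36 \sqrt[4]{5}}$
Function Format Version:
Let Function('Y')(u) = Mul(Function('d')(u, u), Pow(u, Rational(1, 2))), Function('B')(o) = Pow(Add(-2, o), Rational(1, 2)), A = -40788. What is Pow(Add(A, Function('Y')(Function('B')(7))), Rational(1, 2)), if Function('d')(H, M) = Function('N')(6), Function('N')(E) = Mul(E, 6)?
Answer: Mul(6, Pow(Add(-1133, Pow(5, Rational(1, 4))), Rational(1, 2))) ≈ Mul(201.83, I)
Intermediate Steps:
Function('N')(E) = Mul(6, E)
Function('d')(H, M) = 36 (Function('d')(H, M) = Mul(6, 6) = 36)
Function('Y')(u) = Mul(36, Pow(u, Rational(1, 2)))
Pow(Add(A, Function('Y')(Function('B')(7))), Rational(1, 2)) = Pow(Add(-40788, Mul(36, Pow(Pow(Add(-2, 7), Rational(1, 2)), Rational(1, 2)))), Rational(1, 2)) = Pow(Add(-40788, Mul(36, Pow(Pow(5, Rational(1, 2)), Rational(1, 2)))), Rational(1, 2)) = Pow(Add(-40788, Mul(36, Pow(5, Rational(1, 4)))), Rational(1, 2))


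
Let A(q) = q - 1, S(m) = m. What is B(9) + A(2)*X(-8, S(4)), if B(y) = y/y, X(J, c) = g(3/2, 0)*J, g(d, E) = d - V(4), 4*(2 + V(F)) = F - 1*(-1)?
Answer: -17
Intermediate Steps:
V(F) = -7/4 + F/4 (V(F) = -2 + (F - 1*(-1))/4 = -2 + (F + 1)/4 = -2 + (1 + F)/4 = -2 + (¼ + F/4) = -7/4 + F/4)
g(d, E) = ¾ + d (g(d, E) = d - (-7/4 + (¼)*4) = d - (-7/4 + 1) = d - 1*(-¾) = d + ¾ = ¾ + d)
A(q) = -1 + q
X(J, c) = 9*J/4 (X(J, c) = (¾ + 3/2)*J = 9*J/4)
B(y) = 1
B(9) + A(2)*X(-8, S(4)) = 1 + (-1 + 2)*((9/4)*(-8)) = 1 + 1*(-18) = 1 - 18 = -17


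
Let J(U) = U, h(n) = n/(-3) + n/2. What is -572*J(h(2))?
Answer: -572/3 ≈ -190.67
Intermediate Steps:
h(n) = n/6 (h(n) = n*(-⅓) + n*(½) = -n/3 + n/2 = n/6)
-572*J(h(2)) = -286*2/3 = -572*⅓ = -572/3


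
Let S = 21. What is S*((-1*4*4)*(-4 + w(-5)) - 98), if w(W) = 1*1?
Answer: -1050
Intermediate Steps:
w(W) = 1
S*((-1*4*4)*(-4 + w(-5)) - 98) = 21*((-1*4*4)*(-4 + 1) - 98) = 21*(-4*4*(-3) - 98) = 21*(-16*(-3) - 98) = 21*(48 - 98) = 21*(-50) = -1050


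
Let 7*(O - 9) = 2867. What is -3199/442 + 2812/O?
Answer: -336371/647530 ≈ -0.51947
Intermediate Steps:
O = 2930/7 (O = 9 + (⅐)*2867 = 9 + 2867/7 = 2930/7 ≈ 418.57)
-3199/442 + 2812/O = -3199/442 + 2812/(2930/7) = -3199*1/442 + 2812*(7/2930) = -3199/442 + 9842/1465 = -336371/647530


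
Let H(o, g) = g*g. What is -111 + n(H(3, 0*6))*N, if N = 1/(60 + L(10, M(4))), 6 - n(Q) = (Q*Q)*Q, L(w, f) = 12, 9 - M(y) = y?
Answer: -1331/12 ≈ -110.92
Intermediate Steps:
M(y) = 9 - y
H(o, g) = g²
n(Q) = 6 - Q³ (n(Q) = 6 - Q*Q*Q = 6 - Q²*Q = 6 - Q³)
N = 1/72 (N = 1/(60 + 12) = 1/72 ≈ 0.013889)
-111 + n(H(3, 0*6))*N = -111 + (6 - ((0*6)²)³)*(1/72) = -111 + (6 - (0²)³)*(1/72) = -111 + (6 - 1*0³)*(1/72) = -111 + (6 - 1*0)*(1/72) = -111 + (6 + 0)*(1/72) = -111 + 6*(1/72) = -111 + 1/12 = -1331/12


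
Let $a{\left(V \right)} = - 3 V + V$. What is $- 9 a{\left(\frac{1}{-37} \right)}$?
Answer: $- \frac{18}{37} \approx -0.48649$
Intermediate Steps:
$a{\left(V \right)} = - 2 V$
$- 9 a{\left(\frac{1}{-37} \right)} = - 9 \left(- \frac{2}{-37}\right) = - 9 \left(\left(-2\right) \left(- \frac{1}{37}\right)\right) = \left(-9\right) \frac{2}{37} = - \frac{18}{37}$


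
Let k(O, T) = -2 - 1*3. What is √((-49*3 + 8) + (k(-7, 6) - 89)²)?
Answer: √8697 ≈ 93.258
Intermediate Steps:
k(O, T) = -5 (k(O, T) = -2 - 3 = -5)
√((-49*3 + 8) + (k(-7, 6) - 89)²) = √((-49*3 + 8) + (-5 - 89)²) = √((-147 + 8) + (-94)²) = √(-139 + 8836) = √8697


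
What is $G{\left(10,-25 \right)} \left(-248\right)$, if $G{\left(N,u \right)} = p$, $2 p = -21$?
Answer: $2604$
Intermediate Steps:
$p = - \frac{21}{2}$ ($p = \frac{1}{2} \left(-21\right) = - \frac{21}{2} \approx -10.5$)
$G{\left(N,u \right)} = - \frac{21}{2}$
$G{\left(10,-25 \right)} \left(-248\right) = \left(- \frac{21}{2}\right) \left(-248\right) = 2604$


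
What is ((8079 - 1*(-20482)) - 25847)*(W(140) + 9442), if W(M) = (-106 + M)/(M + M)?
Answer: 1793814229/70 ≈ 2.5626e+7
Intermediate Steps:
W(M) = (-106 + M)/(2*M) (W(M) = (-106 + M)/((2*M)) = (-106 + M)*(1/(2*M)) = (-106 + M)/(2*M))
((8079 - 1*(-20482)) - 25847)*(W(140) + 9442) = ((8079 - 1*(-20482)) - 25847)*((1/2)*(-106 + 140)/140 + 9442) = ((8079 + 20482) - 25847)*((1/2)*(1/140)*34 + 9442) = (28561 - 25847)*(17/140 + 9442) = 2714*(1321897/140) = 1793814229/70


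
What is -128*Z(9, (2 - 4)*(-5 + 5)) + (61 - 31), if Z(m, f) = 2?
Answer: -226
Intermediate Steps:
-128*Z(9, (2 - 4)*(-5 + 5)) + (61 - 31) = -128*2 + (61 - 31) = -256 + 30 = -226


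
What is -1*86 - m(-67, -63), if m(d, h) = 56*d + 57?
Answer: 3609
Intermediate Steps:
m(d, h) = 57 + 56*d
-1*86 - m(-67, -63) = -1*86 - (57 + 56*(-67)) = -86 - (57 - 3752) = -86 - 1*(-3695) = -86 + 3695 = 3609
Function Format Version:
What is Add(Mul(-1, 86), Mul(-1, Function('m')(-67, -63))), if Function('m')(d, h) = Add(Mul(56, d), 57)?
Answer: 3609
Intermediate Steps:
Function('m')(d, h) = Add(57, Mul(56, d))
Add(Mul(-1, 86), Mul(-1, Function('m')(-67, -63))) = Add(Mul(-1, 86), Mul(-1, Add(57, Mul(56, -67)))) = Add(-86, Mul(-1, Add(57, -3752))) = Add(-86, Mul(-1, -3695)) = Add(-86, 3695) = 3609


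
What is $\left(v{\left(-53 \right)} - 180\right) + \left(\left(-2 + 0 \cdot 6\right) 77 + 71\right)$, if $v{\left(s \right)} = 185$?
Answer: $-78$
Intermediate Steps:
$\left(v{\left(-53 \right)} - 180\right) + \left(\left(-2 + 0 \cdot 6\right) 77 + 71\right) = \left(185 - 180\right) + \left(\left(-2 + 0 \cdot 6\right) 77 + 71\right) = 5 + \left(\left(-2 + 0\right) 77 + 71\right) = 5 + \left(\left(-2\right) 77 + 71\right) = 5 + \left(-154 + 71\right) = 5 - 83 = -78$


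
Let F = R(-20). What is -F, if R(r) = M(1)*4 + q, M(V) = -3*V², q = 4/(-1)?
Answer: 16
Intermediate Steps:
q = -4 (q = 4*(-1) = -4)
R(r) = -16 (R(r) = -3*1²*4 - 4 = -3*1*4 - 4 = -3*4 - 4 = -12 - 4 = -16)
F = -16
-F = -1*(-16) = 16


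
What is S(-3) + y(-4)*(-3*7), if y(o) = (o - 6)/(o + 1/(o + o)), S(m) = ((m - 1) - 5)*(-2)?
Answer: -362/11 ≈ -32.909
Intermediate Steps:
S(m) = 12 - 2*m (S(m) = ((-1 + m) - 5)*(-2) = (-6 + m)*(-2) = 12 - 2*m)
y(o) = (-6 + o)/(o + 1/(2*o))
S(-3) + y(-4)*(-3*7) = (12 - 2*(-3)) + (2*(-4)*(-6 - 4)/(1 + 2*(-4)²))*(-3*7) = (12 + 6) + (2*(-4)*(-10)/(1 + 2*16))*(-21) = 18 + (2*(-4)*(-10)/(1 + 32))*(-21) = 18 + (2*(-4)*(-10)/33)*(-21) = 18 + (2*(-4)*(1/33)*(-10))*(-21) = 18 + (80/33)*(-21) = 18 - 560/11 = -362/11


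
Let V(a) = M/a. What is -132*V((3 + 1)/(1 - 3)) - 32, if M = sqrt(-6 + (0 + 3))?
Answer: -32 + 66*I*sqrt(3) ≈ -32.0 + 114.32*I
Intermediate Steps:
M = I*sqrt(3) (M = sqrt(-6 + 3) = sqrt(-3) = I*sqrt(3) ≈ 1.732*I)
V(a) = I*sqrt(3)/a (V(a) = (I*sqrt(3))/a = I*sqrt(3)/a)
-132*V((3 + 1)/(1 - 3)) - 32 = -132*I*sqrt(3)/((3 + 1)/(1 - 3)) - 32 = -132*I*sqrt(3)/(4/(-2)) - 32 = -132*I*sqrt(3)/(4*(-1/2)) - 32 = -132*I*sqrt(3)/(-2) - 32 = -132*I*sqrt(3)*(-1)/2 - 32 = -(-66)*I*sqrt(3) - 32 = 66*I*sqrt(3) - 32 = -32 + 66*I*sqrt(3)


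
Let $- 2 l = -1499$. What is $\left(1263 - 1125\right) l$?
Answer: $103431$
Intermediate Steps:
$l = \frac{1499}{2}$ ($l = \left(- \frac{1}{2}\right) \left(-1499\right) = \frac{1499}{2} \approx 749.5$)
$\left(1263 - 1125\right) l = \left(1263 - 1125\right) \frac{1499}{2} = 138 \cdot \frac{1499}{2} = 103431$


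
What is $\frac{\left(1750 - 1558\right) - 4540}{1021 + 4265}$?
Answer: $- \frac{2174}{2643} \approx -0.82255$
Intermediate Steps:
$\frac{\left(1750 - 1558\right) - 4540}{1021 + 4265} = \frac{192 - 4540}{5286} = \left(-4348\right) \frac{1}{5286} = - \frac{2174}{2643}$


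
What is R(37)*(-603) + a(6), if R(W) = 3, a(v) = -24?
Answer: -1833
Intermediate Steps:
R(37)*(-603) + a(6) = 3*(-603) - 24 = -1809 - 24 = -1833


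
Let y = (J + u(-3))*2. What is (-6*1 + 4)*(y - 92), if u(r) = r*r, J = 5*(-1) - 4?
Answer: 184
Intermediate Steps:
J = -9 (J = -5 - 4 = -9)
u(r) = r²
y = 0 (y = (-9 + (-3)²)*2 = (-9 + 9)*2 = 0*2 = 0)
(-6*1 + 4)*(y - 92) = (-6*1 + 4)*(0 - 92) = (-6 + 4)*(-92) = -2*(-92) = 184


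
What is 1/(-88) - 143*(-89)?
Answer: 1119975/88 ≈ 12727.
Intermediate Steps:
1/(-88) - 143*(-89) = -1/88 + 12727 = 1119975/88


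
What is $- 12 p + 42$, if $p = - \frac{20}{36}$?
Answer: $\frac{146}{3} \approx 48.667$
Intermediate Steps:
$p = - \frac{5}{9}$ ($p = \left(-20\right) \frac{1}{36} = - \frac{5}{9} \approx -0.55556$)
$- 12 p + 42 = \left(-12\right) \left(- \frac{5}{9}\right) + 42 = \frac{20}{3} + 42 = \frac{146}{3}$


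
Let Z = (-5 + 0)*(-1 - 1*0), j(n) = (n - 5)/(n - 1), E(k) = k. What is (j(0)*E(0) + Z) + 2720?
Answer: 2725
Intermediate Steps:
j(n) = (-5 + n)/(-1 + n)
Z = 5 (Z = -5*(-1 + 0) = -5*(-1) = 5)
(j(0)*E(0) + Z) + 2720 = (((-5 + 0)/(-1 + 0))*0 + 5) + 2720 = ((-5/(-1))*0 + 5) + 2720 = (-1*(-5)*0 + 5) + 2720 = (5*0 + 5) + 2720 = (0 + 5) + 2720 = 5 + 2720 = 2725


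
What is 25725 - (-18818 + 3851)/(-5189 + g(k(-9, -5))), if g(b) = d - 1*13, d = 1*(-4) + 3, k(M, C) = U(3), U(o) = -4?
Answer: 133832208/5203 ≈ 25722.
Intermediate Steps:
k(M, C) = -4
d = -1 (d = -4 + 3 = -1)
g(b) = -14 (g(b) = -1 - 1*13 = -1 - 13 = -14)
25725 - (-18818 + 3851)/(-5189 + g(k(-9, -5))) = 25725 - (-18818 + 3851)/(-5189 - 14) = 25725 - (-14967)/(-5203) = 25725 - (-14967)*(-1)/5203 = 25725 - 1*14967/5203 = 25725 - 14967/5203 = 133832208/5203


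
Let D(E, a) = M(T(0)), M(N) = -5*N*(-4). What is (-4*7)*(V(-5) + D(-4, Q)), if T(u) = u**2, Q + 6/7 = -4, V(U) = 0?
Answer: 0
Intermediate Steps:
Q = -34/7 (Q = -6/7 - 4 = -34/7 ≈ -4.8571)
M(N) = 20*N
D(E, a) = 0 (D(E, a) = 20*0**2 = 20*0 = 0)
(-4*7)*(V(-5) + D(-4, Q)) = (-4*7)*(0 + 0) = -28*0 = 0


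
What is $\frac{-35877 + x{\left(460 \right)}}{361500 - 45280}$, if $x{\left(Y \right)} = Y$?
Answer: $- \frac{35417}{316220} \approx -0.112$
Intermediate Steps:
$\frac{-35877 + x{\left(460 \right)}}{361500 - 45280} = \frac{-35877 + 460}{361500 - 45280} = - \frac{35417}{361500 - 45280} = - \frac{35417}{316220}$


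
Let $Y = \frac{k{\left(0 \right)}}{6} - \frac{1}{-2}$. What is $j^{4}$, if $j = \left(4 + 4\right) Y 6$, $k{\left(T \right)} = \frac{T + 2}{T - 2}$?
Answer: $65536$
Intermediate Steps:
$k{\left(T \right)} = \frac{2 + T}{-2 + T}$
$Y = \frac{1}{3}$ ($Y = \frac{\frac{1}{-2 + 0} \left(2 + 0\right)}{6} - \frac{1}{-2} = \frac{1}{-2} \cdot 2 \cdot \frac{1}{6} - - \frac{1}{2} = \left(- \frac{1}{2}\right) 2 \cdot \frac{1}{6} + \frac{1}{2} = \left(-1\right) \frac{1}{6} + \frac{1}{2} = - \frac{1}{6} + \frac{1}{2} = \frac{1}{3} \approx 0.33333$)
$j = 16$ ($j = \left(4 + 4\right) \frac{1}{3} \cdot 6 = 8 \cdot \frac{1}{3} \cdot 6 = \frac{8}{3} \cdot 6 = 16$)
$j^{4} = 16^{4} = 65536$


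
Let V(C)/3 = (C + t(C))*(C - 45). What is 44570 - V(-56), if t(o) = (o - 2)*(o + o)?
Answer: 1995890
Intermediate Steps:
t(o) = 2*o*(-2 + o) (t(o) = (-2 + o)*(2*o) = 2*o*(-2 + o))
V(C) = 3*(-45 + C)*(C + 2*C*(-2 + C)) (V(C) = 3*((C + 2*C*(-2 + C))*(C - 45)) = 3*((C + 2*C*(-2 + C))*(-45 + C)) = 3*((-45 + C)*(C + 2*C*(-2 + C))) = 3*(-45 + C)*(C + 2*C*(-2 + C)))
44570 - V(-56) = 44570 - 3*(-56)*(135 - 93*(-56) + 2*(-56)²) = 44570 - 3*(-56)*(135 + 5208 + 2*3136) = 44570 - 3*(-56)*(135 + 5208 + 6272) = 44570 - 3*(-56)*11615 = 44570 - 1*(-1951320) = 44570 + 1951320 = 1995890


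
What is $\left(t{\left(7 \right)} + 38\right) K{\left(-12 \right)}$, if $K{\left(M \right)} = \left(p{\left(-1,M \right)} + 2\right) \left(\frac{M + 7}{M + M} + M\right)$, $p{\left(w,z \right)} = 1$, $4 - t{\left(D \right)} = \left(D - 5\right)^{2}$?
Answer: $- \frac{5377}{4} \approx -1344.3$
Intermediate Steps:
$t{\left(D \right)} = 4 - \left(-5 + D\right)^{2}$ ($t{\left(D \right)} = 4 - \left(D - 5\right)^{2} = 4 - \left(-5 + D\right)^{2}$)
$K{\left(M \right)} = 3 M + \frac{3 \left(7 + M\right)}{2 M}$ ($K{\left(M \right)} = \left(1 + 2\right) \left(\frac{M + 7}{M + M} + M\right) = 3 \left(\frac{7 + M}{2 M} + M\right) = 3 \left(M + \frac{7 + M}{2 M}\right) = 3 M + \frac{3 \left(7 + M\right)}{2 M}$)
$\left(t{\left(7 \right)} + 38\right) K{\left(-12 \right)} = \left(\left(4 - \left(-5 + 7\right)^{2}\right) + 38\right) \left(\frac{3}{2} + 3 \left(-12\right) + \frac{21}{2 \left(-12\right)}\right) = \left(\left(4 - 2^{2}\right) + 38\right) \left(\frac{3}{2} - 36 + \frac{21}{2} \left(- \frac{1}{12}\right)\right) = \left(\left(4 - 4\right) + 38\right) \left(\frac{3}{2} - 36 - \frac{7}{8}\right) = \left(\left(4 - 4\right) + 38\right) \left(- \frac{283}{8}\right) = \left(0 + 38\right) \left(- \frac{283}{8}\right) = 38 \left(- \frac{283}{8}\right) = - \frac{5377}{4}$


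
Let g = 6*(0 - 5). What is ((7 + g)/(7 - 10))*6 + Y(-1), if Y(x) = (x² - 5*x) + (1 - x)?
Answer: 54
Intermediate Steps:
Y(x) = 1 + x² - 6*x
g = -30 (g = 6*(-5) = -30)
((7 + g)/(7 - 10))*6 + Y(-1) = ((7 - 30)/(7 - 10))*6 + (1 + (-1)² - 6*(-1)) = -23/(-3)*6 + (1 + 1 + 6) = -23*(-⅓)*6 + 8 = (23/3)*6 + 8 = 46 + 8 = 54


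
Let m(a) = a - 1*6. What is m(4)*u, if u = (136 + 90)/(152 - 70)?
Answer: -226/41 ≈ -5.5122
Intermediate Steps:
m(a) = -6 + a (m(a) = a - 6 = -6 + a)
u = 113/41 (u = 226/82 = 226*(1/82) = 113/41 ≈ 2.7561)
m(4)*u = (-6 + 4)*(113/41) = -2*113/41 = -226/41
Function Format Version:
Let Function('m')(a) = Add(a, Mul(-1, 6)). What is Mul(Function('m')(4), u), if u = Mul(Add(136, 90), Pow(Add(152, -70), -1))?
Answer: Rational(-226, 41) ≈ -5.5122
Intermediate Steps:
Function('m')(a) = Add(-6, a) (Function('m')(a) = Add(a, -6) = Add(-6, a))
u = Rational(113, 41) (u = Mul(226, Pow(82, -1)) = Mul(226, Rational(1, 82)) = Rational(113, 41) ≈ 2.7561)
Mul(Function('m')(4), u) = Mul(Add(-6, 4), Rational(113, 41)) = Mul(-2, Rational(113, 41)) = Rational(-226, 41)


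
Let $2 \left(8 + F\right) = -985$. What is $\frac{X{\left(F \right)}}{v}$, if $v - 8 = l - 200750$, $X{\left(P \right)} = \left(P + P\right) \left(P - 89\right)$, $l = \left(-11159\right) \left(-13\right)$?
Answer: $- \frac{9009}{850} \approx -10.599$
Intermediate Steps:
$F = - \frac{1001}{2}$ ($F = -8 + \frac{1}{2} \left(-985\right) = -8 - \frac{985}{2} = - \frac{1001}{2} \approx -500.5$)
$l = 145067$
$X{\left(P \right)} = 2 P \left(-89 + P\right)$
$v = -55675$ ($v = 8 + \left(145067 - 200750\right) = 8 - 55683 = -55675$)
$\frac{X{\left(F \right)}}{v} = \frac{2 \left(- \frac{1001}{2}\right) \left(-89 - \frac{1001}{2}\right)}{-55675} = 2 \left(- \frac{1001}{2}\right) \left(- \frac{1179}{2}\right) \left(- \frac{1}{55675}\right) = \frac{1180179}{2} \left(- \frac{1}{55675}\right) = - \frac{9009}{850}$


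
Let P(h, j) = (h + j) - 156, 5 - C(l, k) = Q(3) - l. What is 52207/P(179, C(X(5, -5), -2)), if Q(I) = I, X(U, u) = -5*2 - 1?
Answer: 52207/14 ≈ 3729.1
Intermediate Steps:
X(U, u) = -11 (X(U, u) = -10 - 1 = -11)
C(l, k) = 2 + l (C(l, k) = 5 - (3 - l) = 5 + (-3 + l) = 2 + l)
P(h, j) = -156 + h + j
52207/P(179, C(X(5, -5), -2)) = 52207/(-156 + 179 + (2 - 11)) = 52207/(-156 + 179 - 9) = 52207/14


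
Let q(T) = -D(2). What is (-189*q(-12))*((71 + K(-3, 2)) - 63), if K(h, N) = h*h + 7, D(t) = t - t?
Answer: 0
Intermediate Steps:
D(t) = 0
K(h, N) = 7 + h² (K(h, N) = h² + 7 = 7 + h²)
q(T) = 0 (q(T) = -1*0 = 0)
(-189*q(-12))*((71 + K(-3, 2)) - 63) = (-189*0)*((71 + (7 + (-3)²)) - 63) = 0*((71 + (7 + 9)) - 63) = 0*((71 + 16) - 63) = 0*(87 - 63) = 0*24 = 0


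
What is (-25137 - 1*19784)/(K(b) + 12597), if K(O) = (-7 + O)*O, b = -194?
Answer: -1549/1779 ≈ -0.87071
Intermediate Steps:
K(O) = O*(-7 + O)
(-25137 - 1*19784)/(K(b) + 12597) = (-25137 - 1*19784)/(-194*(-7 - 194) + 12597) = (-25137 - 19784)/(-194*(-201) + 12597) = -44921/(38994 + 12597) = -44921/51591 = -44921*1/51591 = -1549/1779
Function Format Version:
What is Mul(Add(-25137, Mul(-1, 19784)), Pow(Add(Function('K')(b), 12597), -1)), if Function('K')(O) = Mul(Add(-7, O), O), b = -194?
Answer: Rational(-1549, 1779) ≈ -0.87071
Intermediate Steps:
Function('K')(O) = Mul(O, Add(-7, O))
Mul(Add(-25137, Mul(-1, 19784)), Pow(Add(Function('K')(b), 12597), -1)) = Mul(Add(-25137, Mul(-1, 19784)), Pow(Add(Mul(-194, Add(-7, -194)), 12597), -1)) = Mul(Add(-25137, -19784), Pow(Add(Mul(-194, -201), 12597), -1)) = Mul(-44921, Pow(Add(38994, 12597), -1)) = Mul(-44921, Pow(51591, -1)) = Mul(-44921, Rational(1, 51591)) = Rational(-1549, 1779)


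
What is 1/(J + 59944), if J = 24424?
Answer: 1/84368 ≈ 1.1853e-5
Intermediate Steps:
1/(J + 59944) = 1/(24424 + 59944) = 1/84368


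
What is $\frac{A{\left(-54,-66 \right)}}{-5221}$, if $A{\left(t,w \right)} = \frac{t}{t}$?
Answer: $- \frac{1}{5221} \approx -0.00019153$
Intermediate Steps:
$A{\left(t,w \right)} = 1$
$\frac{A{\left(-54,-66 \right)}}{-5221} = 1 \frac{1}{-5221} = 1 \left(- \frac{1}{5221}\right) = - \frac{1}{5221}$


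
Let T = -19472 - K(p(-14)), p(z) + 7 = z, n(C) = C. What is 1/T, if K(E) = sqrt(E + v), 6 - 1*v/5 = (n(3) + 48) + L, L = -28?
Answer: I/(sqrt(106) - 19472*I) ≈ -5.1356e-5 + 2.7154e-8*I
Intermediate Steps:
p(z) = -7 + z
v = -85 (v = 30 - 5*((3 + 48) - 28) = 30 - 5*(51 - 28) = 30 - 5*23 = 30 - 115 = -85)
K(E) = sqrt(-85 + E) (K(E) = sqrt(E - 85) = sqrt(-85 + E))
T = -19472 - I*sqrt(106) (T = -19472 - sqrt(-85 + (-7 - 14)) = -19472 - sqrt(-85 - 21) = -19472 - sqrt(-106) = -19472 - I*sqrt(106) ≈ -19472.0 - 10.296*I)
1/T = 1/(-19472 - I*sqrt(106))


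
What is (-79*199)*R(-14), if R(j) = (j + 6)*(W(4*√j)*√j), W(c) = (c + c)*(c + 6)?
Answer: -84516096 - 56344064*I*√14 ≈ -8.4516e+7 - 2.1082e+8*I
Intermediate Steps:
W(c) = 2*c*(6 + c) (W(c) = (2*c)*(6 + c) = 2*c*(6 + c))
R(j) = 8*j*(6 + j)*(6 + 4*√j) (R(j) = (j + 6)*((2*(4*√j)*(6 + 4*√j))*√j) = (6 + j)*((8*√j*(6 + 4*√j))*√j) = (6 + j)*(8*j*(6 + 4*√j)) = 8*j*(6 + j)*(6 + 4*√j))
(-79*199)*R(-14) = (-79*199)*(16*(-14)*(3 + 2*√(-14))*(6 - 14)) = -251536*(-14)*(3 + 2*(I*√14))*(-8) = -251536*(-14)*(3 + 2*I*√14)*(-8) = -15721*(5376 + 3584*I*√14) = -84516096 - 56344064*I*√14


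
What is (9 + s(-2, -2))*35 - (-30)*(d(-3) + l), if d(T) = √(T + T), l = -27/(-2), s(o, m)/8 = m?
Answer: 160 + 30*I*√6 ≈ 160.0 + 73.485*I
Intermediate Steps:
s(o, m) = 8*m
l = 27/2 (l = -27*(-½) = 27/2 ≈ 13.500)
d(T) = √2*√T (d(T) = √(2*T) = √2*√T)
(9 + s(-2, -2))*35 - (-30)*(d(-3) + l) = (9 + 8*(-2))*35 - (-30)*(√2*√(-3) + 27/2) = (9 - 16)*35 - (-30)*(√2*(I*√3) + 27/2) = -7*35 - (-30)*(I*√6 + 27/2) = -245 - (-30)*(27/2 + I*√6) = -245 - (-405 - 30*I*√6) = -245 + (405 + 30*I*√6) = 160 + 30*I*√6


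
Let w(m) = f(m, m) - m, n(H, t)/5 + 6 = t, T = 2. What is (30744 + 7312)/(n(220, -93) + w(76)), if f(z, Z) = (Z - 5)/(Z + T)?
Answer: -2968368/44467 ≈ -66.754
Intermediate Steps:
n(H, t) = -30 + 5*t
f(z, Z) = (-5 + Z)/(2 + Z) (f(z, Z) = (Z - 5)/(Z + 2) = (-5 + Z)/(2 + Z))
w(m) = -m + (-5 + m)/(2 + m) (w(m) = (-5 + m)/(2 + m) - m = -m + (-5 + m)/(2 + m))
(30744 + 7312)/(n(220, -93) + w(76)) = (30744 + 7312)/((-30 + 5*(-93)) + (-5 + 76 - 1*76*(2 + 76))/(2 + 76)) = 38056/((-30 - 465) + (-5 + 76 - 1*76*78)/78) = 38056/(-495 + (-5 + 76 - 5928)/78) = 38056/(-495 + (1/78)*(-5857)) = 38056/(-495 - 5857/78) = 38056/(-44467/78) = 38056*(-78/44467) = -2968368/44467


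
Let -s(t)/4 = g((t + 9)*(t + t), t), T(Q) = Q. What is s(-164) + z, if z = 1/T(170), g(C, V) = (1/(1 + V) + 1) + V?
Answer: 18067763/27710 ≈ 652.03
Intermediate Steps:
g(C, V) = 1 + V + 1/(1 + V) (g(C, V) = (1 + 1/(1 + V)) + V = 1 + V + 1/(1 + V))
s(t) = -4*(2 + t² + 2*t)/(1 + t)
z = 1/170 ≈ 0.0058824
s(-164) + z = 4*(-2 - 1*(-164)² - 2*(-164))/(1 - 164) + 1/170 = 4*(-2 - 1*26896 + 328)/(-163) + 1/170 = 4*(-1/163)*(-2 - 26896 + 328) + 1/170 = 4*(-1/163)*(-26570) + 1/170 = 106280/163 + 1/170 = 18067763/27710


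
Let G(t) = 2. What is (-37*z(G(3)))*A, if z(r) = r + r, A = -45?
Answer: 6660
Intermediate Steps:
z(r) = 2*r
(-37*z(G(3)))*A = -74*2*(-45) = -37*4*(-45) = -148*(-45) = 6660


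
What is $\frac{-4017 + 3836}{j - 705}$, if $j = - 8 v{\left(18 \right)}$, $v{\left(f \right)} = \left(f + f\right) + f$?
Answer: $\frac{181}{1137} \approx 0.15919$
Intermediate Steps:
$v{\left(f \right)} = 3 f$ ($v{\left(f \right)} = 2 f + f = 3 f$)
$j = -432$ ($j = - 8 \cdot 3 \cdot 18 = \left(-8\right) 54 = -432$)
$\frac{-4017 + 3836}{j - 705} = \frac{-4017 + 3836}{-432 - 705} = - \frac{181}{-1137} = \left(-181\right) \left(- \frac{1}{1137}\right) = \frac{181}{1137}$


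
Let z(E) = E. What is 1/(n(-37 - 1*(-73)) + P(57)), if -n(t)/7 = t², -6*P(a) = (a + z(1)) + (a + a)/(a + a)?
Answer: -6/54491 ≈ -0.00011011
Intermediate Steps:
P(a) = -⅓ - a/6 (P(a) = -((a + 1) + (a + a)/(a + a))/6 = -((1 + a) + (2*a)/((2*a)))/6 = -((1 + a) + (2*a)*(1/(2*a)))/6 = -((1 + a) + 1)/6 = -(2 + a)/6 = -⅓ - a/6)
n(t) = -7*t²
1/(n(-37 - 1*(-73)) + P(57)) = 1/(-7*(-37 - 1*(-73))² + (-⅓ - ⅙*57)) = 1/(-7*(-37 + 73)² + (-⅓ - 19/2)) = 1/(-7*36² - 59/6) = 1/(-7*1296 - 59/6) = 1/(-9072 - 59/6) = 1/(-54491/6) = -6/54491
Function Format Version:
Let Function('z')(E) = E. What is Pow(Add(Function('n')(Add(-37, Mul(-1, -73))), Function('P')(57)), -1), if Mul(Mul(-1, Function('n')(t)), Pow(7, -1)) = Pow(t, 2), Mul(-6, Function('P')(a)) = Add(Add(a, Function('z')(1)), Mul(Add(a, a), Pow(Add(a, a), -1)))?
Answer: Rational(-6, 54491) ≈ -0.00011011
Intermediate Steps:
Function('P')(a) = Add(Rational(-1, 3), Mul(Rational(-1, 6), a)) (Function('P')(a) = Mul(Rational(-1, 6), Add(Add(a, 1), Mul(Add(a, a), Pow(Add(a, a), -1)))) = Mul(Rational(-1, 6), Add(Add(1, a), Mul(Mul(2, a), Pow(Mul(2, a), -1)))) = Mul(Rational(-1, 6), Add(Add(1, a), Mul(Mul(2, a), Mul(Rational(1, 2), Pow(a, -1))))) = Mul(Rational(-1, 6), Add(Add(1, a), 1)) = Mul(Rational(-1, 6), Add(2, a)) = Add(Rational(-1, 3), Mul(Rational(-1, 6), a)))
Function('n')(t) = Mul(-7, Pow(t, 2))
Pow(Add(Function('n')(Add(-37, Mul(-1, -73))), Function('P')(57)), -1) = Pow(Add(Mul(-7, Pow(Add(-37, Mul(-1, -73)), 2)), Add(Rational(-1, 3), Mul(Rational(-1, 6), 57))), -1) = Pow(Add(Mul(-7, Pow(Add(-37, 73), 2)), Add(Rational(-1, 3), Rational(-19, 2))), -1) = Pow(Add(Mul(-7, Pow(36, 2)), Rational(-59, 6)), -1) = Pow(Add(Mul(-7, 1296), Rational(-59, 6)), -1) = Pow(Add(-9072, Rational(-59, 6)), -1) = Pow(Rational(-54491, 6), -1) = Rational(-6, 54491)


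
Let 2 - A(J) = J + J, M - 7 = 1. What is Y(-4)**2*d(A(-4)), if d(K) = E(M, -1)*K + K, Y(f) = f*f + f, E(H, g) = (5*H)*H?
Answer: 462240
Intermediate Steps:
M = 8 (M = 7 + 1 = 8)
E(H, g) = 5*H**2
A(J) = 2 - 2*J (A(J) = 2 - (J + J) = 2 - 2*J)
Y(f) = f + f**2 (Y(f) = f**2 + f = f + f**2)
d(K) = 321*K (d(K) = (5*8**2)*K + K = (5*64)*K + K = 320*K + K = 321*K)
Y(-4)**2*d(A(-4)) = (-4*(1 - 4))**2*(321*(2 - 2*(-4))) = (-4*(-3))**2*(321*(2 + 8)) = 12**2*(321*10) = 144*3210 = 462240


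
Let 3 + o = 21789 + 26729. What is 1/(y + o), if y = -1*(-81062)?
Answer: 1/129577 ≈ 7.7174e-6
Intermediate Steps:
y = 81062
o = 48515 (o = -3 + (21789 + 26729) = -3 + 48518 = 48515)
1/(y + o) = 1/(81062 + 48515) = 1/129577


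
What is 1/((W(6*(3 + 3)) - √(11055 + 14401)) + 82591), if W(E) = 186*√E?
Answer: 83707/7006836393 + 4*√1591/7006836393 ≈ 1.1969e-5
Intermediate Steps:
1/((W(6*(3 + 3)) - √(11055 + 14401)) + 82591) = 1/((186*√(6*(3 + 3)) - √(11055 + 14401)) + 82591) = 1/((186*√(6*6) - √25456) + 82591) = 1/((186*√36 - 4*√1591) + 82591) = 1/((186*6 - 4*√1591) + 82591) = 1/((1116 - 4*√1591) + 82591) = 1/(83707 - 4*√1591)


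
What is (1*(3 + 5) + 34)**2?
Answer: 1764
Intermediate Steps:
(1*(3 + 5) + 34)**2 = (1*8 + 34)**2 = (8 + 34)**2 = 42**2 = 1764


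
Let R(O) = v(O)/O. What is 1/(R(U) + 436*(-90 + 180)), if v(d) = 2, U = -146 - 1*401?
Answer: 547/21464278 ≈ 2.5484e-5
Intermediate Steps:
U = -547 (U = -146 - 401 = -547)
R(O) = 2/O
1/(R(U) + 436*(-90 + 180)) = 1/(2/(-547) + 436*(-90 + 180)) = 1/(2*(-1/547) + 436*90) = 1/(-2/547 + 39240) = 1/(21464278/547) = 547/21464278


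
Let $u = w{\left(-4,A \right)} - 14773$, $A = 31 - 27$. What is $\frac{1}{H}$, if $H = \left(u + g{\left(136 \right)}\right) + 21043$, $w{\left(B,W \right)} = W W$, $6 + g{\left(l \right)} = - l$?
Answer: $\frac{1}{6144} \approx 0.00016276$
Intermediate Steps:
$A = 4$ ($A = 31 - 27 = 4$)
$g{\left(l \right)} = -6 - l$
$w{\left(B,W \right)} = W^{2}$
$u = -14757$ ($u = 4^{2} - 14773 = 16 - 14773 = -14757$)
$H = 6144$ ($H = \left(-14757 - 142\right) + 21043 = -14899 + 21043 = 6144$)
$\frac{1}{H} = \frac{1}{6144}$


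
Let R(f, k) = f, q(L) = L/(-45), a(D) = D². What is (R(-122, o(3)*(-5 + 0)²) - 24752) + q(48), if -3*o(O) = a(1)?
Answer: -373126/15 ≈ -24875.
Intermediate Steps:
o(O) = -⅓ (o(O) = -⅓*1² = -⅓*1 = -⅓)
q(L) = -L/45 (q(L) = L*(-1/45) = -L/45)
(R(-122, o(3)*(-5 + 0)²) - 24752) + q(48) = (-122 - 24752) - 1/45*48 = -24874 - 16/15 = -373126/15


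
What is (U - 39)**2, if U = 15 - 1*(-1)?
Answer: 529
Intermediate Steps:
U = 16 (U = 15 + 1 = 16)
(U - 39)**2 = (16 - 39)**2 = (-23)**2 = 529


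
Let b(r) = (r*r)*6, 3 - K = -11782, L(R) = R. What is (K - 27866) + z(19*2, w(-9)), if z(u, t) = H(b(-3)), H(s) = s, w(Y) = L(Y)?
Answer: -16027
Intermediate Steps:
K = 11785 (K = 3 - 1*(-11782) = 3 + 11782 = 11785)
b(r) = 6*r² (b(r) = r²*6 = 6*r²)
w(Y) = Y
z(u, t) = 54 (z(u, t) = 6*(-3)² = 6*9 = 54)
(K - 27866) + z(19*2, w(-9)) = (11785 - 27866) + 54 = -16081 + 54 = -16027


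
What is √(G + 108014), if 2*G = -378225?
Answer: I*√324394/2 ≈ 284.78*I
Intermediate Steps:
G = -378225/2 (G = (½)*(-378225) = -378225/2 ≈ -1.8911e+5)
√(G + 108014) = √(-378225/2 + 108014) = √(-162197/2) = I*√324394/2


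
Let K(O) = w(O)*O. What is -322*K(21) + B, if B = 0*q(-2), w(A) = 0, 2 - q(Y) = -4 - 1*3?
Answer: 0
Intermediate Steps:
q(Y) = 9 (q(Y) = 2 - (-4 - 1*3) = 2 - (-4 - 3) = 2 - 1*(-7) = 2 + 7 = 9)
K(O) = 0 (K(O) = 0*O = 0)
B = 0 (B = 0*9 = 0)
-322*K(21) + B = -322*0 + 0 = 0 + 0 = 0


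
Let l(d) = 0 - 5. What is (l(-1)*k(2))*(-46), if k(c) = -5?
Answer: -1150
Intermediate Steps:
l(d) = -5
(l(-1)*k(2))*(-46) = -5*(-5)*(-46) = 25*(-46) = -1150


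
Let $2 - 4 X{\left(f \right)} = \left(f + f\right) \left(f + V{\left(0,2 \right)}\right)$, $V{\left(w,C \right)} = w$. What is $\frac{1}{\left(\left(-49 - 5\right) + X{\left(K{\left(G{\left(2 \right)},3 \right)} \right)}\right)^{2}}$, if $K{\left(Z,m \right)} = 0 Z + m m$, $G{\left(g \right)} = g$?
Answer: $\frac{1}{8836} \approx 0.00011317$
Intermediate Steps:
$K{\left(Z,m \right)} = m^{2}$ ($K{\left(Z,m \right)} = 0 + m^{2} = m^{2}$)
$X{\left(f \right)} = \frac{1}{2} - \frac{f^{2}}{2}$ ($X{\left(f \right)} = \frac{1}{2} - \frac{\left(f + f\right) \left(f + 0\right)}{4} = \frac{1}{2} - \frac{2 f f}{4} = \frac{1}{2} - \frac{2 f^{2}}{4} = \frac{1}{2} - \frac{f^{2}}{2}$)
$\frac{1}{\left(\left(-49 - 5\right) + X{\left(K{\left(G{\left(2 \right)},3 \right)} \right)}\right)^{2}} = \frac{1}{\left(\left(-49 - 5\right) + \left(\frac{1}{2} - \frac{\left(3^{2}\right)^{2}}{2}\right)\right)^{2}} = \frac{1}{\left(\left(-49 - 5\right) + \left(\frac{1}{2} - \frac{9^{2}}{2}\right)\right)^{2}} = \frac{1}{\left(-54 + \left(\frac{1}{2} - \frac{81}{2}\right)\right)^{2}} = \frac{1}{\left(-54 - 40\right)^{2}} = \frac{1}{\left(-94\right)^{2}} = \frac{1}{8836}$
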